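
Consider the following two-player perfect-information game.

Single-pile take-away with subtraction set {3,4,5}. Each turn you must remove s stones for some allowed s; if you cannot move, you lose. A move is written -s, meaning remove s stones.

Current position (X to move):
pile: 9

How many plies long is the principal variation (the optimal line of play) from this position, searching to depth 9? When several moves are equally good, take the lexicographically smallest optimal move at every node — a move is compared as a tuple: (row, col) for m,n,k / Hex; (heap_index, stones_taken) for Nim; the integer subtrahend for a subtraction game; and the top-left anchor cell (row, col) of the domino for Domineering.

PV length from [9]: 2 plies

[9] X move#1: -3:-1/6*, -4:-1/5, -5:-1/4
[6] O move#2: -3:-1/3, -4:+1/2*, -5:+1/1
[2] end (terminal -1, X#3); searched 9 to 9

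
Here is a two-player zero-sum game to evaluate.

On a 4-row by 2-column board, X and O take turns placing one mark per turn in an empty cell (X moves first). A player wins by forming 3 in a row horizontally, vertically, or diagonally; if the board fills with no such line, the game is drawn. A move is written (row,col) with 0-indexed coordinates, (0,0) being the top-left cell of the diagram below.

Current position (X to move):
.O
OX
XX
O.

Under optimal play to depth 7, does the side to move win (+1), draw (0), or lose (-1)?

value(.O/OX/XX/O., X) = +1

ply 1, X at .O/OX/XX/O. | (0,0)=+0→XO/OX/XX/O.; (3,1)=+1→.O/OX/XX/OX*
ply 2: .O/OX/XX/OX is terminal -1 (O); from .O/OX/XX/O. depth 7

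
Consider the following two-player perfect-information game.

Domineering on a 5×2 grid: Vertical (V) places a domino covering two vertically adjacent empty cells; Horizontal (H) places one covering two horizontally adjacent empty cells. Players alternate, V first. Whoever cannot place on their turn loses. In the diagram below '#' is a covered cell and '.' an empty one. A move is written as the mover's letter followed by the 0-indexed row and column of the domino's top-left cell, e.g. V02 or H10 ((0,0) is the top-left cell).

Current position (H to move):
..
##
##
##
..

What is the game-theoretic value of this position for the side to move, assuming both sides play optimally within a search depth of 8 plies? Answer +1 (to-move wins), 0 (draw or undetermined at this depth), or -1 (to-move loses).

[../##/##/##/..] H move#1: H00:+1/##/##/##/##/..*, H40:+1/../##/##/##/##
[##/##/##/##/..] end (terminal -1, V#2); searched ../##/##/##/.. to 8

value(../##/##/##/.., H) = +1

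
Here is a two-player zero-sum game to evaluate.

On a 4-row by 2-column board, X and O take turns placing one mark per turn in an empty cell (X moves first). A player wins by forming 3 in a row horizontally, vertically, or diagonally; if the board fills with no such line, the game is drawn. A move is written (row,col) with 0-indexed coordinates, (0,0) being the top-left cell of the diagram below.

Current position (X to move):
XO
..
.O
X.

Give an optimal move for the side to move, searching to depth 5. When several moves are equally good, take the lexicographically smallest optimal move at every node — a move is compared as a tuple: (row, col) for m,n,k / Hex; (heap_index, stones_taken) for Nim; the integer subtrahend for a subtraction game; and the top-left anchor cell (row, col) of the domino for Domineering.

X's best at [XO/../.O/X.]: (1,1)

ply 1, X at XO/../.O/X. | (1,0)=-1→XO/X./.O/X.; (1,1)=+0→XO/.X/.O/X.*; (2,0)=-1→XO/../XO/X.; (3,1)=-1→XO/../.O/XX
ply 2, O at XO/.X/.O/X. | (1,0)=+0→XO/OX/.O/X.*; (2,0)=+0→XO/.X/OO/X.; (3,1)=+0→XO/.X/.O/XO
ply 3, X at XO/OX/.O/X. | (2,0)=+0→XO/OX/XO/X.*; (3,1)=+0→XO/OX/.O/XX
ply 4, O at XO/OX/XO/X. | (3,1)=+0→XO/OX/XO/XO*
ply 5: XO/OX/XO/XO is terminal +0 (X); from XO/../.O/X. depth 5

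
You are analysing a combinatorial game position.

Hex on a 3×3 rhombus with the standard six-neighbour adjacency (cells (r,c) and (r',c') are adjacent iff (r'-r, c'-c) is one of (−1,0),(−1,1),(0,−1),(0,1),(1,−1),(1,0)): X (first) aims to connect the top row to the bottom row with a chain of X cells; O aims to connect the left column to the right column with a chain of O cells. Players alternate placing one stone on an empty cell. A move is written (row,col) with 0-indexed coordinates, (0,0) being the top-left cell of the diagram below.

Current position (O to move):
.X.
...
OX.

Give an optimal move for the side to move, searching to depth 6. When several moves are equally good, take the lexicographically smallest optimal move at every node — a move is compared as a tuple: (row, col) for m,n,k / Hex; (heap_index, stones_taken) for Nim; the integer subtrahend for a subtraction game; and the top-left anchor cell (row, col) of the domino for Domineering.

O's best at [.X./.../OX.]: (1,1)

[.X./.../OX.] O move#1: (0,0):-1/OX./.../OX., (0,2):-1/.XO/.../OX., (1,0):-1/.X./O../OX., (1,1):+1/.X./.O./OX.*, (1,2):-1/.X./..O/OX., (2,2):-1/.X./.../OXO
[.X./.O./OX.] X move#2: (0,0):-1/XX./.O./OX.*, (0,2):-1/.XX/.O./OX., (1,0):-1/.X./XO./OX., (1,2):-1/.X./.OX/OX., (2,2):-1/.X./.O./OXX
[XX./.O./OX.] O move#3: (0,2):+1/XXO/.O./OX.*, (1,0):+1/XX./OO./OX., (1,2):+1/XX./.OO/OX., (2,2):+1/XX./.O./OXO
[XXO/.O./OX.] end (terminal -1, X#4); searched .X./.../OX. to 6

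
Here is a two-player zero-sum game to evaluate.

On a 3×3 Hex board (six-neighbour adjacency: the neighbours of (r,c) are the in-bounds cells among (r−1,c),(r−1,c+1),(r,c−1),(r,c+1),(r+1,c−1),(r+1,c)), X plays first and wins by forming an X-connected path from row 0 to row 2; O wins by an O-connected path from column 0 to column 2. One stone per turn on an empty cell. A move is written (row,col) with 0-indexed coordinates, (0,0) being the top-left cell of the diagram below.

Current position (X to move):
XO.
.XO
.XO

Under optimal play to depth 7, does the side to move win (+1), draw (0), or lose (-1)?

value(XO./.XO/.XO, X) = +1

[XO./.XO/.XO] X move#1: (0,2):+1/XOX/.XO/.XO*, (1,0):+1/XO./XXO/.XO, (2,0):+1/XO./.XO/XXO
[XOX/.XO/.XO] end (terminal -1, O#2); searched XO./.XO/.XO to 7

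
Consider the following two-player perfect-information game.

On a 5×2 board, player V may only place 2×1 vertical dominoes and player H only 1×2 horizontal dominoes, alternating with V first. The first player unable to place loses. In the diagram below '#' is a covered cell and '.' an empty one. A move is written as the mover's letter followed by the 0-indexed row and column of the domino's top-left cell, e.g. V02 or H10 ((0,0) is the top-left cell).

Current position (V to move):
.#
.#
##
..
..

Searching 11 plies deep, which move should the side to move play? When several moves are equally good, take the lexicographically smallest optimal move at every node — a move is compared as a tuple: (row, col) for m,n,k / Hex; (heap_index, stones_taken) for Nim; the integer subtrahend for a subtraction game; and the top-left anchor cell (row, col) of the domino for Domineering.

V's best at [.#/.#/##/../..]: V30

p1 V@[.#/.#/##/../..]: V00[##/##/##/../..]-1 V30[.#/.#/##/#./#.]+1* V31[.#/.#/##/.#/.#]+1
p2 H@[.#/.#/##/#./#.] terminal -1; root [.#/.#/##/../..] d11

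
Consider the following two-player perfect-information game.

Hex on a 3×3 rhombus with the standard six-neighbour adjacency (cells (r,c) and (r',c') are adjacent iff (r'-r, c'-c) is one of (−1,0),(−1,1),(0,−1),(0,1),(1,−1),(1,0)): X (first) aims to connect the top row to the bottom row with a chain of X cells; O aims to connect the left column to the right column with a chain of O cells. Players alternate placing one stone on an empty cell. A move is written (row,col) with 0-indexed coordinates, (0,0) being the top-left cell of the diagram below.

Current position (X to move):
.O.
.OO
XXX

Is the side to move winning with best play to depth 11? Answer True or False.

p1 X@[.O./.OO/XXX]: (0,0)[XO./.OO/XXX]-1* (0,2)[.OX/.OO/XXX]-1 (1,0)[.O./XOO/XXX]-1
p2 O@[XO./.OO/XXX]: (0,2)[XOO/.OO/XXX]-1 (1,0)[XO./OOO/XXX]+1*
p3 X@[XO./OOO/XXX] terminal -1; root [.O./.OO/XXX] d11

X winning at [.O./.OO/XXX]: False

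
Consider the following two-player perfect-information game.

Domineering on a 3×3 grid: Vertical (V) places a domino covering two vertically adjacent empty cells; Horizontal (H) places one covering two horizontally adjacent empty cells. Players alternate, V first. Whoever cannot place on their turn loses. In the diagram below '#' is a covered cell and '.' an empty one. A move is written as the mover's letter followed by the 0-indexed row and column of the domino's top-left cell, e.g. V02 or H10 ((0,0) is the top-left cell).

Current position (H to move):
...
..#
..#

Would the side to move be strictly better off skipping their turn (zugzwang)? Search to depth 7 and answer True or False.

ply 1, H at .../..#/..# | H00=-1→##./..#/..#; H01=-1→.##/..#/..#; H10=+1→.../###/..#*; H20=-1→.../..#/###
ply 2: .../###/..# is terminal -1 (V); from .../..#/..# depth 7
if H skipped the turn, V would face:
~ ply 1, V at .../..#/..# | V00=+1→#../#.#/..#*; V01=+1→.#./.##/..#; V10=+1→.../#.#/#.#; V11=+1→.../.##/.##
~ ply 2, H at #../#.#/..# | H01=-1→###/#.#/..#*; H20=-1→#../#.#/###
~ ply 3, V at ###/#.#/..# | V11=+1→###/###/.##*
~ ply 4: ###/###/.## is terminal -1 (H); from .../..#/..# depth 7
compare (H): move=+1 vs pass=-1

zugzwang(.../..#/..#, H) = False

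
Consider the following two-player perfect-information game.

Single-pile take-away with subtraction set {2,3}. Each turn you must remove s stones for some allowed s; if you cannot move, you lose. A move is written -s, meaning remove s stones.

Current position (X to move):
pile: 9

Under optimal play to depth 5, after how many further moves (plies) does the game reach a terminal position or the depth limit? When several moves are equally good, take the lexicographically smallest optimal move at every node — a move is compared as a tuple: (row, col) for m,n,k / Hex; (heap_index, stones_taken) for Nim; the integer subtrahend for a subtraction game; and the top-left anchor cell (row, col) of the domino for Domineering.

[9] X move#1: -2:-1/7, -3:+1/6*
[6] O move#2: -2:-1/4*, -3:-1/3
[4] X move#3: -2:-1/2, -3:+1/1*
[1] end (terminal -1, O#4); searched 9 to 5

PV length from [9]: 3 plies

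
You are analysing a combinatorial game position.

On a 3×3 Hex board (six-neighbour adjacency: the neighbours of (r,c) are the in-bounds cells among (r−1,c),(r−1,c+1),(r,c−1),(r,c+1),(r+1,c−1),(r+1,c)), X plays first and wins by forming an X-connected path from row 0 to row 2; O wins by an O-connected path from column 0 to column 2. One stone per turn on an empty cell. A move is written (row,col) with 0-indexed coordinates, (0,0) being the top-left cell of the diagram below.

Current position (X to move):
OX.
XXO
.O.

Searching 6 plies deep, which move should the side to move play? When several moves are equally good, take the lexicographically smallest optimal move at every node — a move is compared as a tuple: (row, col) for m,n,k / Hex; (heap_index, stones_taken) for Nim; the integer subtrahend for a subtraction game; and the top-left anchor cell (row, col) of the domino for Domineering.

ply 1, X at OX./XXO/.O. | (0,2)=-1→OXX/XXO/.O.; (2,0)=+1→OX./XXO/XO.*; (2,2)=-1→OX./XXO/.OX
ply 2: OX./XXO/XO. is terminal -1 (O); from OX./XXO/.O. depth 6

X's best at [OX./XXO/.O.]: (2,0)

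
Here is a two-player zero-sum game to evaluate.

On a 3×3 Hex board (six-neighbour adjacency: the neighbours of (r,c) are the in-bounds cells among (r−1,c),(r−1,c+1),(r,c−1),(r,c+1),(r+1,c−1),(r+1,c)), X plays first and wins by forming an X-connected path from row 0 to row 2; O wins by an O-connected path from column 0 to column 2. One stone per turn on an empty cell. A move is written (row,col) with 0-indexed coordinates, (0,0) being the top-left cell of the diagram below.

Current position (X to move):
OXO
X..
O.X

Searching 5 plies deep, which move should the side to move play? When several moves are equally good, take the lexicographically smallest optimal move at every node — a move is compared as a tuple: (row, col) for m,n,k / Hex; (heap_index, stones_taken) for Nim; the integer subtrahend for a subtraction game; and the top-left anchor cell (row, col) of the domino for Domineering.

X's best at [OXO/X../O.X]: (1,1)

[OXO/X../O.X] X move#1: (1,1):+1/OXO/XX./O.X*, (1,2):-1/OXO/X.X/O.X, (2,1):-1/OXO/X../OXX
[OXO/XX./O.X] O move#2: (1,2):-1/OXO/XXO/O.X*, (2,1):-1/OXO/XX./OOX
[OXO/XXO/O.X] X move#3: (2,1):+1/OXO/XXO/OXX*
[OXO/XXO/OXX] end (terminal -1, O#4); searched OXO/X../O.X to 5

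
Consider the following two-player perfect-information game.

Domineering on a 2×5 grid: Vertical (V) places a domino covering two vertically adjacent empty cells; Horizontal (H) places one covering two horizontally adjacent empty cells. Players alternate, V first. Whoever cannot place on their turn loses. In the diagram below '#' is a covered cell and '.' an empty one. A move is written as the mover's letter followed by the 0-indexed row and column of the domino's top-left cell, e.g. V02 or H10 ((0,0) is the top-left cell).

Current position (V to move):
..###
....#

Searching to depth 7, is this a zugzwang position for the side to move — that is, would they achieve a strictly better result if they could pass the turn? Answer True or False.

zugzwang(..###/....#, V) = False

ply 1, V at ..###/....# | V00=-1→#.###/#...#; V01=+1→.####/.#..#*
ply 2, H at .####/.#..# | H12=-1→.####/.####*
ply 3, V at .####/.#### | V00=+1→#####/#####*
ply 4: #####/##### is terminal -1 (H); from ..###/....# depth 7
if V skipped the turn, H would face:
~ ply 1, H at ..###/....# | H00=+1→#####/....#*; H10=+1→..###/##..#; H11=-1→..###/.##.#; H12=-1→..###/..###
~ ply 2: #####/....# is terminal -1 (V); from ..###/....# depth 7
compare (V): move=+1 vs pass=-1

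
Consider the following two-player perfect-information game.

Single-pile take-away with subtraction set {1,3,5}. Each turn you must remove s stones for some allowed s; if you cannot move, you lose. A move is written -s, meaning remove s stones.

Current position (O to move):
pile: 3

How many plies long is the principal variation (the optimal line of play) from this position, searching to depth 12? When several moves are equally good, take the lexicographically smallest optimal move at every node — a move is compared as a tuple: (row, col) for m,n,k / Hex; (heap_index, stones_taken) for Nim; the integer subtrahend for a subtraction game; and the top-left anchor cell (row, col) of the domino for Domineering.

PV length from [3]: 3 plies

p1 O@[3]: -1[2]+1* -3[0]+1
p2 X@[2]: -1[1]-1*
p3 O@[1]: -1[0]+1*
p4 X@[0] terminal -1; root [3] d12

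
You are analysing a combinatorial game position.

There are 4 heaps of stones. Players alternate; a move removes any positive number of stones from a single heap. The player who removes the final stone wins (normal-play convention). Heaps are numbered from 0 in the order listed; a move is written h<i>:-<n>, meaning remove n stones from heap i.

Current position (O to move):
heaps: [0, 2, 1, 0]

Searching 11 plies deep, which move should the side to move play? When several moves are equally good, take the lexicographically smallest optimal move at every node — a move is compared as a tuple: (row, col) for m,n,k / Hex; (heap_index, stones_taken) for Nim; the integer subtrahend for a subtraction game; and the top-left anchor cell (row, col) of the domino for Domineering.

O's best at [(0,2,1,0)]: h1:-1

p1 O@[(0,2,1,0)]: h1:-1[(0,1,1,0)]+1* h1:-2[(0,0,1,0)]-1 h2:-1[(0,2,0,0)]-1
p2 X@[(0,1,1,0)]: h1:-1[(0,0,1,0)]-1* h2:-1[(0,1,0,0)]-1
p3 O@[(0,0,1,0)]: h2:-1[(0,0,0,0)]+1*
p4 X@[(0,0,0,0)] terminal -1; root [(0,2,1,0)] d11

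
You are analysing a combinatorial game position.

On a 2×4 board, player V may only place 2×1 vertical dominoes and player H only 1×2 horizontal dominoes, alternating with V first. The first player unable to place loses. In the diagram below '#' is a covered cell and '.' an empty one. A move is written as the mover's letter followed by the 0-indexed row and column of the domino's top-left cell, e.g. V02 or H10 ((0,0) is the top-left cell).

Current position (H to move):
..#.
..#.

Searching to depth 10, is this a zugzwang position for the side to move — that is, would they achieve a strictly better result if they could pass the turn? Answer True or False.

[..#./..#.] H move#1: H00:+1/###./..#.*, H10:+1/..#./###.
[###./..#.] V move#2: V03:-1/####/..##*
[####/..##] H move#3: H10:+1/####/####*
[####/####] end (terminal -1, V#4); searched ..#./..#. to 10
if H skipped the turn, V would face:
~ [..#./..#.] V move#1: V00:+1/#.#./#.#.*, V01:+1/.##./.##., V03:-1/..##/..##
~ [#.#./#.#.] end (terminal -1, H#2); searched ..#./..#. to 10
compare (H): move=+1 vs pass=-1

zugzwang(..#./..#., H) = False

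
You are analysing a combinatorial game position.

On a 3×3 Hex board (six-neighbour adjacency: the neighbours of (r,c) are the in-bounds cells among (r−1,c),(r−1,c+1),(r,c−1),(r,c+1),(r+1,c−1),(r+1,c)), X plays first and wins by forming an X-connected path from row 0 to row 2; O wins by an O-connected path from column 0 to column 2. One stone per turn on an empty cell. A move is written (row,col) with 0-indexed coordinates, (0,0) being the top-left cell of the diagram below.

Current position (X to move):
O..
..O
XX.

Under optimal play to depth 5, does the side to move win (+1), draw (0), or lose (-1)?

ply 1, X at O../..O/XX. | (0,1)=+1→OX./..O/XX.*; (0,2)=-1→O.X/..O/XX.; (1,0)=-1→O../X.O/XX.; (1,1)=+1→O../.XO/XX.; (2,2)=-1→O../..O/XXX
ply 2, O at OX./..O/XX. | (0,2)=-1→OXO/..O/XX.*; (1,0)=-1→OX./O.O/XX.; (1,1)=-1→OX./.OO/XX.; (2,2)=-1→OX./..O/XXO
ply 3, X at OXO/..O/XX. | (1,0)=+1→OXO/X.O/XX.*; (1,1)=+1→OXO/.XO/XX.; (2,2)=+1→OXO/..O/XXX
ply 4: OXO/X.O/XX. is terminal -1 (O); from O../..O/XX. depth 5

value(O../..O/XX., X) = +1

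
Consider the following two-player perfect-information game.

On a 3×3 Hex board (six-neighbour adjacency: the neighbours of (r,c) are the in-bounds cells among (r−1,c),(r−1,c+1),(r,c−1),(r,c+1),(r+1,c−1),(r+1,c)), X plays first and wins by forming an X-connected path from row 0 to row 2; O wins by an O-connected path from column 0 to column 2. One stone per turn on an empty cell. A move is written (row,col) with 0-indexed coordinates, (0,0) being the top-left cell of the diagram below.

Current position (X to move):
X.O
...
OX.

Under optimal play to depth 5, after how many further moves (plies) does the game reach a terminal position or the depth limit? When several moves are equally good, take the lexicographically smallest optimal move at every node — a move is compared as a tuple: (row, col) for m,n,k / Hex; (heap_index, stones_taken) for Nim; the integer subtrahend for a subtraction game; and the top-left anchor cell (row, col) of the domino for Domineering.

PV length from [X.O/.../OX.]: 3 plies

ply 1, X at X.O/.../OX. | (0,1)=-1→XXO/.../OX.; (1,0)=-1→X.O/X../OX.; (1,1)=+1→X.O/.X./OX.*; (1,2)=-1→X.O/..X/OX.; (2,2)=-1→X.O/.../OXX
ply 2, O at X.O/.X./OX. | (0,1)=-1→XOO/.X./OX.*; (1,0)=-1→X.O/OX./OX.; (1,2)=-1→X.O/.XO/OX.; (2,2)=-1→X.O/.X./OXO
ply 3, X at XOO/.X./OX. | (1,0)=+1→XOO/XX./OX.*; (1,2)=-1→XOO/.XX/OX.; (2,2)=-1→XOO/.X./OXX
ply 4: XOO/XX./OX. is terminal -1 (O); from X.O/.../OX. depth 5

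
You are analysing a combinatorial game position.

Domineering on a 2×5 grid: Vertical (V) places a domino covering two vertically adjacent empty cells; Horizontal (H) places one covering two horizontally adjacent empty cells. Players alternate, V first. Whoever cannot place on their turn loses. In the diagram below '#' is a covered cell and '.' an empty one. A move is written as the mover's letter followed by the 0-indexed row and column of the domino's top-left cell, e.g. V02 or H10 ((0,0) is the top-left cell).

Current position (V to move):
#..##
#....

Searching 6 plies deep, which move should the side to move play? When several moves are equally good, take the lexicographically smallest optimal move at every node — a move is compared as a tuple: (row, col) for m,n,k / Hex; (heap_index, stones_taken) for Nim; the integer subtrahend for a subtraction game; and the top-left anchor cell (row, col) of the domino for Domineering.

V's best at [#..##/#....]: V02

p1 V@[#..##/#....]: V01[##.##/##...]-1 V02[#.###/#.#..]+1*
p2 H@[#.###/#.#..]: H13[#.###/#.###]-1*
p3 V@[#.###/#.###]: V01[#####/#####]+1*
p4 H@[#####/#####] terminal -1; root [#..##/#....] d6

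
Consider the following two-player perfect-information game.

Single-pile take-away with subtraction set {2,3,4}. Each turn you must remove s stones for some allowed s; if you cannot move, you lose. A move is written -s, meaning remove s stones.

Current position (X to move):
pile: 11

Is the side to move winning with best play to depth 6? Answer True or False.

[11] X move#1: -2:-1/9, -3:-1/8, -4:+1/7*
[7] O move#2: -2:-1/5*, -3:-1/4, -4:-1/3
[5] X move#3: -2:-1/3, -3:-1/2, -4:+1/1*
[1] end (terminal -1, O#4); searched 11 to 6

X winning at [11]: True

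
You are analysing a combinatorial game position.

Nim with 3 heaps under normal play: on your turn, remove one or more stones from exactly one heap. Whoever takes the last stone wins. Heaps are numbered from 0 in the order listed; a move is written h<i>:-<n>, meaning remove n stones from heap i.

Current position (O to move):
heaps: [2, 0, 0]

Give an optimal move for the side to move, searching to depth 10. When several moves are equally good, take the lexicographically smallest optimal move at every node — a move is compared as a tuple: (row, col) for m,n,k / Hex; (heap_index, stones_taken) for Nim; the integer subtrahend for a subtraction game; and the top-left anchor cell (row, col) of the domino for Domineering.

ply 1, O at (2,0,0) | h0:-1=-1→(1,0,0); h0:-2=+1→(0,0,0)*
ply 2: (0,0,0) is terminal -1 (X); from (2,0,0) depth 10

O's best at [(2,0,0)]: h0:-2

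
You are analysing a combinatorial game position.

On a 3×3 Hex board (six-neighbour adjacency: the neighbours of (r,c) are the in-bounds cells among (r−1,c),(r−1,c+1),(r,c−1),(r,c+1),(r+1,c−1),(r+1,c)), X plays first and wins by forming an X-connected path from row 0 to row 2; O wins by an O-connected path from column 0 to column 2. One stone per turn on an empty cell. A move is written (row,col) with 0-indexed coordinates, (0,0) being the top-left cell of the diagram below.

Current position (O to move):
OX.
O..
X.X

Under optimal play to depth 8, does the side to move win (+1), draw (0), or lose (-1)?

ply 1, O at OX./O../X.X | (0,2)=-1→OXO/O../X.X; (1,1)=+1→OX./OO./X.X*; (1,2)=-1→OX./O.O/X.X; (2,1)=-1→OX./O../XOX
ply 2, X at OX./OO./X.X | (0,2)=-1→OXX/OO./X.X*; (1,2)=-1→OX./OOX/X.X; (2,1)=-1→OX./OO./XXX
ply 3, O at OXX/OO./X.X | (1,2)=+1→OXX/OOO/X.X*; (2,1)=-1→OXX/OO./XOX
ply 4: OXX/OOO/X.X is terminal -1 (X); from OX./O../X.X depth 8

value(OX./O../X.X, O) = +1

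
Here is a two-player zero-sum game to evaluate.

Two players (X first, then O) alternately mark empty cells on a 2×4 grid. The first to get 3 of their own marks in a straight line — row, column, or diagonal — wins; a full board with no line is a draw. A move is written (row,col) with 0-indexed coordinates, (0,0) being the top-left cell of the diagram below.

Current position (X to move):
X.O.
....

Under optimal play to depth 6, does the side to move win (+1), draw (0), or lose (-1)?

[X.O./....] X move#1: (0,1):+0/XXO./....*, (0,3):+0/X.OX/...., (1,0):+0/X.O./X..., (1,1):+0/X.O./.X.., (1,2):+0/X.O./..X., (1,3):+0/X.O./...X
[XXO./....] O move#2: (0,3):+0/XXOO/....*, (1,0):+0/XXO./O..., (1,1):+0/XXO./.O.., (1,2):+0/XXO./..O., (1,3):+0/XXO./...O
[XXOO/....] X move#3: (1,0):+0/XXOO/X...*, (1,1):+0/XXOO/.X.., (1,2):+0/XXOO/..X., (1,3):+0/XXOO/...X
[XXOO/X...] O move#4: (1,1):+0/XXOO/XO..*, (1,2):+0/XXOO/X.O., (1,3):+0/XXOO/X..O
[XXOO/XO..] X move#5: (1,2):+0/XXOO/XOX.*, (1,3):+0/XXOO/XO.X
[XXOO/XOX.] O move#6: (1,3):+0/XXOO/XOXO*
[XXOO/XOXO] end (terminal +0, X#7); searched X.O./.... to 6

value(X.O./...., X) = 0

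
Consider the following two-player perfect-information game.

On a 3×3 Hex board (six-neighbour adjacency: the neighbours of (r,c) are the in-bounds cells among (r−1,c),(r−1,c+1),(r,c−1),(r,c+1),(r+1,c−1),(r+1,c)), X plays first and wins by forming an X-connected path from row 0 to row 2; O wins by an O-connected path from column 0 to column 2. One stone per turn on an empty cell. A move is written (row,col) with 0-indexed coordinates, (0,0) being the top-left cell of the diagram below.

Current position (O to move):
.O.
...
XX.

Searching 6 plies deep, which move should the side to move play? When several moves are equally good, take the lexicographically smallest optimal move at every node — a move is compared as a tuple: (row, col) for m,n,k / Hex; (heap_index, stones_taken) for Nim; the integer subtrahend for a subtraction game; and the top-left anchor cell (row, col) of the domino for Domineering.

O's best at [.O./.../XX.]: (0,2)

ply 1, O at .O./.../XX. | (0,0)=-1→OO./.../XX.; (0,2)=+1→.OO/.../XX.*; (1,0)=-1→.O./O../XX.; (1,1)=+1→.O./.O./XX.; (1,2)=+1→.O./..O/XX.; (2,2)=-1→.O./.../XXO
ply 2, X at .OO/.../XX. | (0,0)=-1→XOO/.../XX.*; (1,0)=-1→.OO/X../XX.; (1,1)=-1→.OO/.X./XX.; (1,2)=-1→.OO/..X/XX.; (2,2)=-1→.OO/.../XXX
ply 3, O at XOO/.../XX. | (1,0)=+1→XOO/O../XX.*; (1,1)=-1→XOO/.O./XX.; (1,2)=-1→XOO/..O/XX.; (2,2)=-1→XOO/.../XXO
ply 4: XOO/O../XX. is terminal -1 (X); from .O./.../XX. depth 6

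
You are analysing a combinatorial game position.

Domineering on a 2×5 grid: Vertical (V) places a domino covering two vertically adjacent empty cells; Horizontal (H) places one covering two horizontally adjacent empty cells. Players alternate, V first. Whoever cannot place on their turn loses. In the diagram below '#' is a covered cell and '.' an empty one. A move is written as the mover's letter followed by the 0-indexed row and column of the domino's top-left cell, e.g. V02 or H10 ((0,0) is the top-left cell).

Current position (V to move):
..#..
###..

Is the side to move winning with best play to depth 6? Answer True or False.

ply 1, V at ..#../###.. | V03=+1→..##./####.*; V04=+1→..#.#/###.#
ply 2, H at ..##./####. | H00=-1→####./####.*
ply 3, V at ####./####. | V04=+1→#####/#####*
ply 4: #####/##### is terminal -1 (H); from ..#../###.. depth 6

V winning at [..#../###..]: True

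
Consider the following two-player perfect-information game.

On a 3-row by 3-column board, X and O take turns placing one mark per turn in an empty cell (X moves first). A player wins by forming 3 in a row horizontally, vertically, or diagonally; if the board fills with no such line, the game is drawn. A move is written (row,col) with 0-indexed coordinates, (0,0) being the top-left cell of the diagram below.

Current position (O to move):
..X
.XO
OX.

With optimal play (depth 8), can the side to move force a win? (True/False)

O winning at [..X/.XO/OX.]: False

p1 O@[..X/.XO/OX.]: (0,0)[O.X/.XO/OX.]-1 (0,1)[.OX/.XO/OX.]+0* (1,0)[..X/OXO/OX.]-1 (2,2)[..X/.XO/OXO]-1
p2 X@[.OX/.XO/OX.]: (0,0)[XOX/.XO/OX.]+0* (1,0)[.OX/XXO/OX.]+0 (2,2)[.OX/.XO/OXX]+0
p3 O@[XOX/.XO/OX.]: (1,0)[XOX/OXO/OX.]-1 (2,2)[XOX/.XO/OXO]+0*
p4 X@[XOX/.XO/OXO]: (1,0)[XOX/XXO/OXO]+0*
p5 O@[XOX/XXO/OXO] terminal +0; root [..X/.XO/OX.] d8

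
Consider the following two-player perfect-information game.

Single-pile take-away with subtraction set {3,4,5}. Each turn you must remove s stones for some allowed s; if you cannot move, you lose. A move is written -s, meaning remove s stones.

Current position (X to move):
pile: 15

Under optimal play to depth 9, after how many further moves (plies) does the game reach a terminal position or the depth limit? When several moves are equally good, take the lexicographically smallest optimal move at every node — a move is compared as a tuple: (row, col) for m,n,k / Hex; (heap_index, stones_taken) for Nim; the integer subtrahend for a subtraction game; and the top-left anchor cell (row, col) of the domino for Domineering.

ply 1, X at 15 | -3=-1→12; -4=-1→11; -5=+1→10*
ply 2, O at 10 | -3=-1→7*; -4=-1→6; -5=-1→5
ply 3, X at 7 | -3=-1→4; -4=-1→3; -5=+1→2*
ply 4: 2 is terminal -1 (O); from 15 depth 9

PV length from [15]: 3 plies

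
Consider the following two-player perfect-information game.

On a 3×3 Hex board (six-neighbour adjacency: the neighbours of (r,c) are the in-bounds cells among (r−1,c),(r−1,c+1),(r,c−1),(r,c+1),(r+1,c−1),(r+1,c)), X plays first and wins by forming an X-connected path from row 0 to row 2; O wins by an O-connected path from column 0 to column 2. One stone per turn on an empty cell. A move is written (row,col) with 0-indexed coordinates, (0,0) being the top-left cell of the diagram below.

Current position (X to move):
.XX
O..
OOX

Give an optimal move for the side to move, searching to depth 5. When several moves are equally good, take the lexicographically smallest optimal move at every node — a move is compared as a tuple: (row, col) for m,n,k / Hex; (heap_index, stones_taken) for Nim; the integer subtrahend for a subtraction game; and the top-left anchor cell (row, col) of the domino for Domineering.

p1 X@[.XX/O../OOX]: (0,0)[XXX/O../OOX]-1 (1,1)[.XX/OX./OOX]-1 (1,2)[.XX/O.X/OOX]+1*
p2 O@[.XX/O.X/OOX] terminal -1; root [.XX/O../OOX] d5

X's best at [.XX/O../OOX]: (1,2)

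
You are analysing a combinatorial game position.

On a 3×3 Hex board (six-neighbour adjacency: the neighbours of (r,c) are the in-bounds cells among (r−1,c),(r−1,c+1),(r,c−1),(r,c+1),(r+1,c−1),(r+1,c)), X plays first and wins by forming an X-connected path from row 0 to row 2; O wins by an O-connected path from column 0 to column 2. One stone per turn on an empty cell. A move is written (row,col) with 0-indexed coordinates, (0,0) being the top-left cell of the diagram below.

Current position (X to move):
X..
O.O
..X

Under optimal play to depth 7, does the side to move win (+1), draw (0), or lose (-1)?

value(X../O.O/..X, X) = +1

[X../O.O/..X] X move#1: (0,1):-1/XX./O.O/..X, (0,2):-1/X.X/O.O/..X, (1,1):+1/X../OXO/..X*, (2,0):-1/X../O.O/X.X, (2,1):-1/X../O.O/.XX
[X../OXO/..X] O move#2: (0,1):-1/XO./OXO/..X*, (0,2):-1/X.O/OXO/..X, (2,0):-1/X../OXO/O.X, (2,1):-1/X../OXO/.OX
[XO./OXO/..X] X move#3: (0,2):+1/XOX/OXO/..X*, (2,0):-1/XO./OXO/X.X, (2,1):-1/XO./OXO/.XX
[XOX/OXO/..X] O move#4: (2,0):-1/XOX/OXO/O.X*, (2,1):-1/XOX/OXO/.OX
[XOX/OXO/O.X] X move#5: (2,1):+1/XOX/OXO/OXX*
[XOX/OXO/OXX] end (terminal -1, O#6); searched X../O.O/..X to 7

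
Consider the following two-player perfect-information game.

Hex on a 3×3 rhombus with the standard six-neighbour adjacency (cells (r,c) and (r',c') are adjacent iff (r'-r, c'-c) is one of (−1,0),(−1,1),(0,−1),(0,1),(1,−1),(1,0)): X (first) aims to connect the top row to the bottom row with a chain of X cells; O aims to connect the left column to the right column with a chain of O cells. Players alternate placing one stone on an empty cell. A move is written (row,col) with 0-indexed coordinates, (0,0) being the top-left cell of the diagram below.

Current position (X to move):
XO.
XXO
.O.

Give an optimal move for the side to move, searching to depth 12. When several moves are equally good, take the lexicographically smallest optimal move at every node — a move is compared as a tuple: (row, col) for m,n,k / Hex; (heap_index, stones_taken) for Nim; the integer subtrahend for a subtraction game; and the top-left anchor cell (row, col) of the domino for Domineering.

X's best at [XO./XXO/.O.]: (2,0)

ply 1, X at XO./XXO/.O. | (0,2)=-1→XOX/XXO/.O.; (2,0)=+1→XO./XXO/XO.*; (2,2)=-1→XO./XXO/.OX
ply 2: XO./XXO/XO. is terminal -1 (O); from XO./XXO/.O. depth 12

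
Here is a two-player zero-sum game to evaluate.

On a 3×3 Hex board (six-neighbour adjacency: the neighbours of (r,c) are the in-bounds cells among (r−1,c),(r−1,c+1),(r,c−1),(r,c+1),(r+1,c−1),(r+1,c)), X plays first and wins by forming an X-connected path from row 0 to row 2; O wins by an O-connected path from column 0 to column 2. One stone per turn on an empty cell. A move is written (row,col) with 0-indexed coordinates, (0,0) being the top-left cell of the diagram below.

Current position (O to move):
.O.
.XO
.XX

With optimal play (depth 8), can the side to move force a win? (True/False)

O winning at [.O./.XO/.XX]: True

ply 1, O at .O./.XO/.XX | (0,0)=-1→OO./.XO/.XX; (0,2)=+1→.OO/.XO/.XX*; (1,0)=-1→.O./OXO/.XX; (2,0)=-1→.O./.XO/OXX
ply 2, X at .OO/.XO/.XX | (0,0)=-1→XOO/.XO/.XX*; (1,0)=-1→.OO/XXO/.XX; (2,0)=-1→.OO/.XO/XXX
ply 3, O at XOO/.XO/.XX | (1,0)=+1→XOO/OXO/.XX*; (2,0)=-1→XOO/.XO/OXX
ply 4: XOO/OXO/.XX is terminal -1 (X); from .O./.XO/.XX depth 8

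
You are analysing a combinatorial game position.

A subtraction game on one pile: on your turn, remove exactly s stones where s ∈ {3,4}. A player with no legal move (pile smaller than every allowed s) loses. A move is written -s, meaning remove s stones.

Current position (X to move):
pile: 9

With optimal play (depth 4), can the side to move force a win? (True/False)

X winning at [9]: False

ply 1, X at 9 | -3=-1→6*; -4=-1→5
ply 2, O at 6 | -3=-1→3; -4=+1→2*
ply 3: 2 is terminal -1 (X); from 9 depth 4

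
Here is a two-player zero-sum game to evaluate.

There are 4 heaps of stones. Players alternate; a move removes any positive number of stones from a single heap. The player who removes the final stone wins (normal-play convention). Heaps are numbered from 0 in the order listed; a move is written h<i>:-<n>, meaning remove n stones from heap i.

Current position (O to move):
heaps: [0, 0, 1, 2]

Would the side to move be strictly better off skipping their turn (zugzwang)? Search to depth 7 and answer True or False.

[(0,0,1,2)] O move#1: h2:-1:-1/(0,0,0,2), h3:-1:+1/(0,0,1,1)*, h3:-2:-1/(0,0,1,0)
[(0,0,1,1)] X move#2: h2:-1:-1/(0,0,0,1)*, h3:-1:-1/(0,0,1,0)
[(0,0,0,1)] O move#3: h3:-1:+1/(0,0,0,0)*
[(0,0,0,0)] end (terminal -1, X#4); searched (0,0,1,2) to 7
pass branch (X moves first from the same position):
  | [(0,0,1,2)] X move#1: h2:-1:-1/(0,0,0,2), h3:-1:+1/(0,0,1,1)*, h3:-2:-1/(0,0,1,0)
  | [(0,0,1,1)] O move#2: h2:-1:-1/(0,0,0,1)*, h3:-1:-1/(0,0,1,0)
  | [(0,0,0,1)] X move#3: h3:-1:+1/(0,0,0,0)*
  | [(0,0,0,0)] end (terminal -1, O#4); searched (0,0,1,2) to 7
O moving scores +1; O passing scores -1

zugzwang((0,0,1,2), O) = False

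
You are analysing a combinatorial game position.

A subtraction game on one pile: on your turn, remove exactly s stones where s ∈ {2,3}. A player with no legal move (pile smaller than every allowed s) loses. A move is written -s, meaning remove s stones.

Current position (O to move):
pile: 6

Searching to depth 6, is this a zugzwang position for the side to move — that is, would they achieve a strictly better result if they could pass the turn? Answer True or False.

zugzwang(6, O) = True

p1 O@[6]: -2[4]-1* -3[3]-1
p2 X@[4]: -2[2]-1 -3[1]+1*
p3 O@[1] terminal -1; root [6] d6
suppose O passes — search the same position with X to move:
pass> p1 X@[6]: -2[4]-1* -3[3]-1
pass> p2 O@[4]: -2[2]-1 -3[1]+1*
pass> p3 X@[1] terminal -1; root [6] d6
for O: play -1, pass +1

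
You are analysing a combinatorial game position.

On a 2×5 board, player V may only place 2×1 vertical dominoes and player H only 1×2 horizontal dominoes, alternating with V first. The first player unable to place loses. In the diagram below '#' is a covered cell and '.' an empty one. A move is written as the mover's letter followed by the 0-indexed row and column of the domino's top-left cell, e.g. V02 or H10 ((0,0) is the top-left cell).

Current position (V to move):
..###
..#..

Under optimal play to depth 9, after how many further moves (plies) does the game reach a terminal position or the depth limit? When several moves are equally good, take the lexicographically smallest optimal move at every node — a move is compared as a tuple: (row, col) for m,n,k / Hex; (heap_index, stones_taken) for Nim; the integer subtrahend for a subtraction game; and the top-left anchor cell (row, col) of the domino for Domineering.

PV length from [..###/..#..]: 3 plies

[..###/..#..] V move#1: V00:+1/#.###/#.#..*, V01:+1/.####/.##..
[#.###/#.#..] H move#2: H13:-1/#.###/#.###*
[#.###/#.###] V move#3: V01:+1/#####/#####*
[#####/#####] end (terminal -1, H#4); searched ..###/..#.. to 9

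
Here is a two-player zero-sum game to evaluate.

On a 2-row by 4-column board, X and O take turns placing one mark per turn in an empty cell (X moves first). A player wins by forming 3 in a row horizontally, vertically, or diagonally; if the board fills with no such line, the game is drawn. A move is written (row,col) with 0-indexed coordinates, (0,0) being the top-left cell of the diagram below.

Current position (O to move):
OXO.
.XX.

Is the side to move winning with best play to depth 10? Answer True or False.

[OXO./.XX.] O move#1: (0,3):-1/OXOO/.XX.*, (1,0):-1/OXO./OXX., (1,3):-1/OXO./.XXO
[OXOO/.XX.] X move#2: (1,0):+1/OXOO/XXX.*, (1,3):+1/OXOO/.XXX
[OXOO/XXX.] end (terminal -1, O#3); searched OXO./.XX. to 10

O winning at [OXO./.XX.]: False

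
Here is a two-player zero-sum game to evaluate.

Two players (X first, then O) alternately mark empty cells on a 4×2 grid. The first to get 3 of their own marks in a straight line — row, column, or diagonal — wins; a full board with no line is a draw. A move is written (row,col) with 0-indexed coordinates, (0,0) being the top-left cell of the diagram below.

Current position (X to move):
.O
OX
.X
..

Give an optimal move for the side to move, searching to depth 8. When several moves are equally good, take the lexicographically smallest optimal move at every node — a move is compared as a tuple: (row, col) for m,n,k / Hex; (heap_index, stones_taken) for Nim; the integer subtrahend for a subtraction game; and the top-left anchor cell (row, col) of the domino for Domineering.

ply 1, X at .O/OX/.X/.. | (0,0)=+0→XO/OX/.X/..; (2,0)=+0→.O/OX/XX/..; (3,0)=+0→.O/OX/.X/X.; (3,1)=+1→.O/OX/.X/.X*
ply 2: .O/OX/.X/.X is terminal -1 (O); from .O/OX/.X/.. depth 8

X's best at [.O/OX/.X/..]: (3,1)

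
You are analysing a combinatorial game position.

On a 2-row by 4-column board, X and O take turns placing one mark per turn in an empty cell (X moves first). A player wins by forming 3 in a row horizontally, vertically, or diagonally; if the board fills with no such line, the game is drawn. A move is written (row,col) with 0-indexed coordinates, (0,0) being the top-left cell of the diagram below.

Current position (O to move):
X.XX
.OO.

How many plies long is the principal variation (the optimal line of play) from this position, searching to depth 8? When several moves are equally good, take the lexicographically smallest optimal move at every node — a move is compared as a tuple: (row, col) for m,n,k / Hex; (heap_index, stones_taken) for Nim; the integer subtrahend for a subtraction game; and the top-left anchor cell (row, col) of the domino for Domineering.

PV length from [X.XX/.OO.]: 3 plies

ply 1, O at X.XX/.OO. | (0,1)=+1→XOXX/.OO.*; (1,0)=+1→X.XX/OOO.; (1,3)=+1→X.XX/.OOO
ply 2, X at XOXX/.OO. | (1,0)=-1→XOXX/XOO.*; (1,3)=-1→XOXX/.OOX
ply 3, O at XOXX/XOO. | (1,3)=+1→XOXX/XOOO*
ply 4: XOXX/XOOO is terminal -1 (X); from X.XX/.OO. depth 8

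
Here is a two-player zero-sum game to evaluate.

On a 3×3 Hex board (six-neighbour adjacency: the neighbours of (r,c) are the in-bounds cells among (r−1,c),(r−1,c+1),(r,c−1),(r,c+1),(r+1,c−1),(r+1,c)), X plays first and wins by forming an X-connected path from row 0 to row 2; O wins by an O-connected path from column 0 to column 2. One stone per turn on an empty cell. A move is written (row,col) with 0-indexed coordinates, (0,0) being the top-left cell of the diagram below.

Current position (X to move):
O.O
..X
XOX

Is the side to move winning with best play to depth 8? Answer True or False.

ply 1, X at O.O/..X/XOX | (0,1)=+1→OXO/..X/XOX*; (1,0)=-1→O.O/X.X/XOX; (1,1)=-1→O.O/.XX/XOX
ply 2, O at OXO/..X/XOX | (1,0)=-1→OXO/O.X/XOX*; (1,1)=-1→OXO/.OX/XOX
ply 3, X at OXO/O.X/XOX | (1,1)=+1→OXO/OXX/XOX*
ply 4: OXO/OXX/XOX is terminal -1 (O); from O.O/..X/XOX depth 8

X winning at [O.O/..X/XOX]: True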